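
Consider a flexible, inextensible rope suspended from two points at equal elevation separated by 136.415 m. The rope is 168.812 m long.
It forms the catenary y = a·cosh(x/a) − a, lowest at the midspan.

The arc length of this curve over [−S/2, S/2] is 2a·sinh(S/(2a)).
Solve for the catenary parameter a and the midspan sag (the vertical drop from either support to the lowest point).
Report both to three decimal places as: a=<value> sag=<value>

a=59.073 sag=43.951

seed: a₀ = √(S³/(24(L−S))) = √(136.415³/(24·32.397)) = 57.139334
iter 1: u=1.193705  f(a)=+2.388e+00  f'(a)=-1.304e+00  a ← 57.139334 − (+2.388e+00/-1.304e+00) = 58.970677
iter 2: u=1.156634  f(a)=+1.196e-01  f'(a)=-1.176e+00  a ← 58.970677 − (+1.196e-01/-1.176e+00) = 59.072362
iter 3: u=1.154643  f(a)=+3.351e-04  f'(a)=-1.170e+00  a ← 59.072362 − (+3.351e-04/-1.170e+00) = 59.072648
iter 4: u=1.154638  f(a)=+2.647e-09  f'(a)=-1.170e+00  a ← 59.072648 − (+2.647e-09/-1.170e+00) = 59.072648
iter 5: u=1.154638  f(a)=+0.000e+00  f'(a)=-1.170e+00  a ← 59.072648 − (+0.000e+00/-1.170e+00) = 59.072648
converged: |Δa| < 1e-12 after 5 iterations
sag = a·(cosh(S/(2a)) − 1) = 59.072648·(cosh(1.154638) − 1) = 43.951381
T_max/T_min = cosh(S/(2a)) = 1.744023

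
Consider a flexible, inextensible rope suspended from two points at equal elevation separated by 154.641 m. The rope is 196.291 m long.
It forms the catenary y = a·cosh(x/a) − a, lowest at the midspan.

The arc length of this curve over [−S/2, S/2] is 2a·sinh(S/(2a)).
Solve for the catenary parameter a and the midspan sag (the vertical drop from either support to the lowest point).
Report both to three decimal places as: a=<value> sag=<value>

seed: a₀ = √(S³/(24(L−S))) = √(154.641³/(24·41.650)) = 60.823842
iter 1: u=1.271220  f(a)=+3.498e+00  f'(a)=-1.604e+00  a ← 60.823842 − (+3.498e+00/-1.604e+00) = 63.004478
iter 2: u=1.227222  f(a)=+1.969e-01  f'(a)=-1.428e+00  a ← 63.004478 − (+1.969e-01/-1.428e+00) = 63.142362
iter 3: u=1.224542  f(a)=+7.064e-04  f'(a)=-1.418e+00  a ← 63.142362 − (+7.064e-04/-1.418e+00) = 63.142861
iter 4: u=1.224533  f(a)=+9.162e-09  f'(a)=-1.418e+00  a ← 63.142861 − (+9.162e-09/-1.418e+00) = 63.142861
iter 5: u=1.224533  f(a)=-2.842e-14  f'(a)=-1.418e+00  a ← 63.142861 − (-2.842e-14/-1.418e+00) = 63.142861
converged: |Δa| < 1e-12 after 5 iterations
sag = a·(cosh(S/(2a)) − 1) = 63.142861·(cosh(1.224533) − 1) = 53.560010
T_max/T_min = cosh(S/(2a)) = 1.848235

a=63.143 sag=53.560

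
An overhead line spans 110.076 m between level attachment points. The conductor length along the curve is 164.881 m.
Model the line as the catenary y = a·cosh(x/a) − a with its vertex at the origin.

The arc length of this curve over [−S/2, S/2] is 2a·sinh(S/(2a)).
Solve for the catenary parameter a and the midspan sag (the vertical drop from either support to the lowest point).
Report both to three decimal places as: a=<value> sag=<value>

a=33.993 sag=55.181

seed: a₀ = √(S³/(24(L−S))) = √(110.076³/(24·54.805)) = 31.843680
iter 1: u=1.728381  f(a)=+8.793e+00  f'(a)=-4.586e+00  a ← 31.843680 − (+8.793e+00/-4.586e+00) = 33.760881
iter 2: u=1.630230  f(a)=+8.567e-01  f'(a)=-3.733e+00  a ← 33.760881 − (+8.567e-01/-3.733e+00) = 33.990402
iter 3: u=1.619222  f(a)=+1.007e-02  f'(a)=-3.645e+00  a ← 33.990402 − (+1.007e-02/-3.645e+00) = 33.993164
iter 4: u=1.619090  f(a)=+1.428e-06  f'(a)=-3.644e+00  a ← 33.993164 − (+1.428e-06/-3.644e+00) = 33.993165
iter 5: u=1.619090  f(a)=-2.842e-14  f'(a)=-3.644e+00  a ← 33.993165 − (-2.842e-14/-3.644e+00) = 33.993165
converged: |Δa| < 1e-12 after 5 iterations
sag = a·(cosh(S/(2a)) − 1) = 33.993165·(cosh(1.619090) − 1) = 55.180662
T_max/T_min = cosh(S/(2a)) = 2.623287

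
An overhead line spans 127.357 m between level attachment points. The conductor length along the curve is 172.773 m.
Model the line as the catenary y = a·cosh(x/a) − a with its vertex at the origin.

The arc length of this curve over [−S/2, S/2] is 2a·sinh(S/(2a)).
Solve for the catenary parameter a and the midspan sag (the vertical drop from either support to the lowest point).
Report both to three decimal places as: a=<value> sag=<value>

seed: a₀ = √(S³/(24(L−S))) = √(127.357³/(24·45.416)) = 43.533559
iter 1: u=1.462745  f(a)=+5.114e+00  f'(a)=-2.568e+00  a ← 43.533559 − (+5.114e+00/-2.568e+00) = 45.524547
iter 2: u=1.398773  f(a)=+3.717e-01  f'(a)=-2.207e+00  a ← 45.524547 − (+3.717e-01/-2.207e+00) = 45.692952
iter 3: u=1.393618  f(a)=+2.305e-03  f'(a)=-2.180e+00  a ← 45.692952 − (+2.305e-03/-2.180e+00) = 45.694009
iter 4: u=1.393585  f(a)=+8.982e-08  f'(a)=-2.180e+00  a ← 45.694009 − (+8.982e-08/-2.180e+00) = 45.694009
iter 5: u=1.393585  f(a)=+2.842e-14  f'(a)=-2.180e+00  a ← 45.694009 − (+2.842e-14/-2.180e+00) = 45.694009
converged: |Δa| < 1e-12 after 5 iterations
sag = a·(cosh(S/(2a)) − 1) = 45.694009·(cosh(1.393585) − 1) = 52.033008
T_max/T_min = cosh(S/(2a)) = 2.138727

a=45.694 sag=52.033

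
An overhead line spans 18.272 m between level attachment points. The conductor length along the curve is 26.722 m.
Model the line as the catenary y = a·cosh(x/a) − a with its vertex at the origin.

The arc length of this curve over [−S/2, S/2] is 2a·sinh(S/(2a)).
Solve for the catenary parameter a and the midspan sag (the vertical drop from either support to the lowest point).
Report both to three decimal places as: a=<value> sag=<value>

a=5.831 sag=8.747

seed: a₀ = √(S³/(24(L−S))) = √(18.272³/(24·8.450)) = 5.484602
iter 1: u=1.665754  f(a)=+1.253e+00  f'(a)=-4.026e+00  a ← 5.484602 − (+1.253e+00/-4.026e+00) = 5.795822
iter 2: u=1.576308  f(a)=+1.145e-01  f'(a)=-3.320e+00  a ← 5.795822 − (+1.145e-01/-3.320e+00) = 5.830322
iter 3: u=1.566980  f(a)=+1.170e-03  f'(a)=-3.253e+00  a ← 5.830322 − (+1.170e-03/-3.253e+00) = 5.830682
iter 4: u=1.566884  f(a)=+1.250e-07  f'(a)=-3.252e+00  a ← 5.830682 − (+1.250e-07/-3.252e+00) = 5.830682
iter 5: u=1.566884  f(a)=+3.553e-15  f'(a)=-3.252e+00  a ← 5.830682 − (+3.553e-15/-3.252e+00) = 5.830682
converged: |Δa| < 1e-12 after 5 iterations
sag = a·(cosh(S/(2a)) − 1) = 5.830682·(cosh(1.566884) − 1) = 8.747149
T_max/T_min = cosh(S/(2a)) = 2.500193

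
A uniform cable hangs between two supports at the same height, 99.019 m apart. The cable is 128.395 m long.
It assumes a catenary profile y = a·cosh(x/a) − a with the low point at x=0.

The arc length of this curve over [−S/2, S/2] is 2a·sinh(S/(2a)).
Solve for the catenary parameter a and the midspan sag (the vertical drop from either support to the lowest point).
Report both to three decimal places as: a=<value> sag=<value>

seed: a₀ = √(S³/(24(L−S))) = √(99.019³/(24·29.376)) = 37.108710
iter 1: u=1.334175  f(a)=+2.728e+00  f'(a)=-1.884e+00  a ← 37.108710 − (+2.728e+00/-1.884e+00) = 38.557062
iter 2: u=1.284058  f(a)=+1.678e-01  f'(a)=-1.658e+00  a ← 38.557062 − (+1.678e-01/-1.658e+00) = 38.658280
iter 3: u=1.280696  f(a)=+7.275e-04  f'(a)=-1.644e+00  a ← 38.658280 − (+7.275e-04/-1.644e+00) = 38.658723
iter 4: u=1.280681  f(a)=+1.380e-08  f'(a)=-1.644e+00  a ← 38.658723 − (+1.380e-08/-1.644e+00) = 38.658723
iter 5: u=1.280681  f(a)=+0.000e+00  f'(a)=-1.644e+00  a ← 38.658723 − (+0.000e+00/-1.644e+00) = 38.658723
converged: |Δa| < 1e-12 after 5 iterations
sag = a·(cosh(S/(2a)) − 1) = 38.658723·(cosh(1.280681) − 1) = 36.280025
T_max/T_min = cosh(S/(2a)) = 1.938469

a=38.659 sag=36.280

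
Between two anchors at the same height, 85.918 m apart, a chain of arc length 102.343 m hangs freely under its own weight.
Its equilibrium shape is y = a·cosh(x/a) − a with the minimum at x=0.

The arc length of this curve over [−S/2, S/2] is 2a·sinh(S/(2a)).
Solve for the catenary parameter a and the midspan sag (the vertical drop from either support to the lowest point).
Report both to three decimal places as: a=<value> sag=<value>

seed: a₀ = √(S³/(24(L−S))) = √(85.918³/(24·16.425)) = 40.111410
iter 1: u=1.070992  f(a)=+9.681e-01  f'(a)=-9.168e-01  a ← 40.111410 − (+9.681e-01/-9.168e-01) = 41.167359
iter 2: u=1.043521  f(a)=+3.955e-02  f'(a)=-8.433e-01  a ← 41.167359 − (+3.955e-02/-8.433e-01) = 41.214254
iter 3: u=1.042334  f(a)=+7.222e-05  f'(a)=-8.402e-01  a ← 41.214254 − (+7.222e-05/-8.402e-01) = 41.214339
iter 4: u=1.042331  f(a)=+2.417e-10  f'(a)=-8.402e-01  a ← 41.214339 − (+2.417e-10/-8.402e-01) = 41.214339
iter 5: u=1.042331  f(a)=+0.000e+00  f'(a)=-8.402e-01  a ← 41.214339 − (+0.000e+00/-8.402e-01) = 41.214339
converged: |Δa| < 1e-12 after 5 iterations
sag = a·(cosh(S/(2a)) − 1) = 41.214339·(cosh(1.042331) − 1) = 24.490639
T_max/T_min = cosh(S/(2a)) = 1.594226

a=41.214 sag=24.491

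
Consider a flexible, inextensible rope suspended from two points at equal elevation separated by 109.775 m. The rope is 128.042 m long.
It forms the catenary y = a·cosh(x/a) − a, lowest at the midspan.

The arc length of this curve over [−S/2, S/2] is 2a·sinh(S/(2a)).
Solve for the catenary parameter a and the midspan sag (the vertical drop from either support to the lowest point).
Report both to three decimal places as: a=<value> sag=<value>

a=56.252 sag=28.971

seed: a₀ = √(S³/(24(L−S))) = √(109.775³/(24·18.267)) = 54.930801
iter 1: u=0.999212  f(a)=+9.339e-01  f'(a)=-7.339e-01  a ← 54.930801 − (+9.339e-01/-7.339e-01) = 56.203293
iter 2: u=0.976589  f(a)=+3.344e-02  f'(a)=-6.822e-01  a ← 56.203293 − (+3.344e-02/-6.822e-01) = 56.252306
iter 3: u=0.975738  f(a)=+4.639e-05  f'(a)=-6.803e-01  a ← 56.252306 − (+4.639e-05/-6.803e-01) = 56.252374
iter 4: u=0.975737  f(a)=+8.953e-11  f'(a)=-6.803e-01  a ← 56.252374 − (+8.953e-11/-6.803e-01) = 56.252374
iter 5: u=0.975737  f(a)=+0.000e+00  f'(a)=-6.803e-01  a ← 56.252374 − (+0.000e+00/-6.803e-01) = 56.252374
converged: |Δa| < 1e-12 after 5 iterations
sag = a·(cosh(S/(2a)) − 1) = 56.252374·(cosh(0.975737) − 1) = 28.970968
T_max/T_min = cosh(S/(2a)) = 1.515018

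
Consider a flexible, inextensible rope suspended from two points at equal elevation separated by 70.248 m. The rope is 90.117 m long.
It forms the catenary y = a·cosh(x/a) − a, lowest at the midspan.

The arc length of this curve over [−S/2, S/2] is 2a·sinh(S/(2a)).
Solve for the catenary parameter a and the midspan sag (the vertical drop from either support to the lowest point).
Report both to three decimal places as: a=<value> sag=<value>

seed: a₀ = √(S³/(24(L−S))) = √(70.248³/(24·19.869)) = 26.962324
iter 1: u=1.302707  f(a)=+1.756e+00  f'(a)=-1.740e+00  a ← 26.962324 − (+1.756e+00/-1.740e+00) = 27.971571
iter 2: u=1.255704  f(a)=+1.034e-01  f'(a)=-1.540e+00  a ← 27.971571 − (+1.034e-01/-1.540e+00) = 28.038700
iter 3: u=1.252697  f(a)=+4.082e-04  f'(a)=-1.528e+00  a ← 28.038700 − (+4.082e-04/-1.528e+00) = 28.038967
iter 4: u=1.252685  f(a)=+6.419e-09  f'(a)=-1.528e+00  a ← 28.038967 − (+6.419e-09/-1.528e+00) = 28.038967
iter 5: u=1.252685  f(a)=+2.842e-14  f'(a)=-1.528e+00  a ← 28.038967 − (+2.842e-14/-1.528e+00) = 28.038967
converged: |Δa| < 1e-12 after 5 iterations
sag = a·(cosh(S/(2a)) − 1) = 28.038967·(cosh(1.252685) − 1) = 25.031289
T_max/T_min = cosh(S/(2a)) = 1.892732

a=28.039 sag=25.031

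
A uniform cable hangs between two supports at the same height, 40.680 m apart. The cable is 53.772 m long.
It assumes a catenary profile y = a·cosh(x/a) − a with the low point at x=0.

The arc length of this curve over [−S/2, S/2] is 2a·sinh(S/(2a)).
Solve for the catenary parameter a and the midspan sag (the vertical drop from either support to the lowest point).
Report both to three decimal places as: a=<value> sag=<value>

seed: a₀ = √(S³/(24(L−S))) = √(40.680³/(24·13.092)) = 14.637361
iter 1: u=1.389595  f(a)=+1.324e+00  f'(a)=-2.159e+00  a ← 14.637361 − (+1.324e+00/-2.159e+00) = 15.250488
iter 2: u=1.333728  f(a)=+8.772e-02  f'(a)=-1.881e+00  a ← 15.250488 − (+8.772e-02/-1.881e+00) = 15.297108
iter 3: u=1.329663  f(a)=+4.456e-04  f'(a)=-1.862e+00  a ← 15.297108 − (+4.456e-04/-1.862e+00) = 15.297347
iter 4: u=1.329642  f(a)=+1.163e-08  f'(a)=-1.862e+00  a ← 15.297347 − (+1.163e-08/-1.862e+00) = 15.297347
iter 5: u=1.329642  f(a)=+7.105e-15  f'(a)=-1.862e+00  a ← 15.297347 − (+7.105e-15/-1.862e+00) = 15.297347
converged: |Δa| < 1e-12 after 5 iterations
sag = a·(cosh(S/(2a)) − 1) = 15.297347·(cosh(1.329642) − 1) = 15.635901
T_max/T_min = cosh(S/(2a)) = 2.022132

a=15.297 sag=15.636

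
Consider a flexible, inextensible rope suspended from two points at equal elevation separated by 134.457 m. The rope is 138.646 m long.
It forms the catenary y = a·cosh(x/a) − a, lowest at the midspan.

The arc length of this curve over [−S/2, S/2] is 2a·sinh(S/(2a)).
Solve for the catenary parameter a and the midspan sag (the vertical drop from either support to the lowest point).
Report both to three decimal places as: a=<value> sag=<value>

seed: a₀ = √(S³/(24(L−S))) = √(134.457³/(24·4.189)) = 155.494247
iter 1: u=0.432354  f(a)=+3.933e-02  f'(a)=-5.489e-02  a ← 155.494247 − (+3.933e-02/-5.489e-02) = 156.210670
iter 2: u=0.430371  f(a)=+2.735e-04  f'(a)=-5.413e-02  a ← 156.210670 − (+2.735e-04/-5.413e-02) = 156.215721
iter 3: u=0.430357  f(a)=+1.343e-08  f'(a)=-5.413e-02  a ← 156.215721 − (+1.343e-08/-5.413e-02) = 156.215721
iter 4: u=0.430357  f(a)=-2.842e-14  f'(a)=-5.413e-02  a ← 156.215721 − (-2.842e-14/-5.413e-02) = 156.215721
converged: |Δa| < 1e-12 after 4 iterations
sag = a·(cosh(S/(2a)) − 1) = 156.215721·(cosh(0.430357) − 1) = 14.690773
T_max/T_min = cosh(S/(2a)) = 1.094042

a=156.216 sag=14.691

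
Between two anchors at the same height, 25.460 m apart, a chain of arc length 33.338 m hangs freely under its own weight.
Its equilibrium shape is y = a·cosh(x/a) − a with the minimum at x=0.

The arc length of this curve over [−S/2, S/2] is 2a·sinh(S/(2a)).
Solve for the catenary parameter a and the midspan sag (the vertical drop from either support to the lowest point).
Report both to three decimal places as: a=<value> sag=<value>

a=9.749 sag=9.562

seed: a₀ = √(S³/(24(L−S))) = √(25.460³/(24·7.878)) = 9.342734
iter 1: u=1.362556  f(a)=+7.645e-01  f'(a)=-2.021e+00  a ← 9.342734 − (+7.645e-01/-2.021e+00) = 9.720993
iter 2: u=1.309537  f(a)=+4.888e-02  f'(a)=-1.770e+00  a ← 9.720993 − (+4.888e-02/-1.770e+00) = 9.748606
iter 3: u=1.305828  f(a)=+2.300e-04  f'(a)=-1.753e+00  a ← 9.748606 − (+2.300e-04/-1.753e+00) = 9.748737
iter 4: u=1.305810  f(a)=+5.146e-09  f'(a)=-1.753e+00  a ← 9.748737 − (+5.146e-09/-1.753e+00) = 9.748737
iter 5: u=1.305810  f(a)=+7.105e-15  f'(a)=-1.753e+00  a ← 9.748737 − (+7.105e-15/-1.753e+00) = 9.748737
converged: |Δa| < 1e-12 after 5 iterations
sag = a·(cosh(S/(2a)) − 1) = 9.748737·(cosh(1.305810) − 1) = 9.561712
T_max/T_min = cosh(S/(2a)) = 1.980815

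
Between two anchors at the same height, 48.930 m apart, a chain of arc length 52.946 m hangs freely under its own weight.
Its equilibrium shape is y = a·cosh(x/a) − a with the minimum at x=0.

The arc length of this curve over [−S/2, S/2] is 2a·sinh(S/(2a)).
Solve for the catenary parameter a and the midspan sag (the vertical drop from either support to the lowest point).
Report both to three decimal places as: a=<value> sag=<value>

a=35.284 sag=8.827

seed: a₀ = √(S³/(24(L−S))) = √(48.930³/(24·4.016)) = 34.862646
iter 1: u=0.701754  f(a)=+1.001e-01  f'(a)=-2.419e-01  a ← 34.862646 − (+1.001e-01/-2.419e-01) = 35.276197
iter 2: u=0.693527  f(a)=+1.808e-03  f'(a)=-2.333e-01  a ← 35.276197 − (+1.808e-03/-2.333e-01) = 35.283948
iter 3: u=0.693375  f(a)=+6.147e-07  f'(a)=-2.331e-01  a ← 35.283948 − (+6.147e-07/-2.331e-01) = 35.283951
iter 4: u=0.693375  f(a)=+7.105e-14  f'(a)=-2.331e-01  a ← 35.283951 − (+7.105e-14/-2.331e-01) = 35.283951
converged: |Δa| < 1e-12 after 4 iterations
sag = a·(cosh(S/(2a)) − 1) = 35.283951·(cosh(0.693375) − 1) = 8.827011
T_max/T_min = cosh(S/(2a)) = 1.250171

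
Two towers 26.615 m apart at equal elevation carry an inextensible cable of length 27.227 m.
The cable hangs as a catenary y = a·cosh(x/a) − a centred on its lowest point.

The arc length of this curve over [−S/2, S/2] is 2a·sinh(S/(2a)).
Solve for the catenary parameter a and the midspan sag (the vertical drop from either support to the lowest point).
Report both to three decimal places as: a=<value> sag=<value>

a=35.950 sag=2.491

seed: a₀ = √(S³/(24(L−S))) = √(26.615³/(24·0.612)) = 35.826829
iter 1: u=0.371440  f(a)=+4.236e-03  f'(a)=-3.464e-02  a ← 35.826829 − (+4.236e-03/-3.464e-02) = 35.949114
iter 2: u=0.370176  f(a)=+2.178e-05  f'(a)=-3.428e-02  a ← 35.949114 − (+2.178e-05/-3.428e-02) = 35.949749
iter 3: u=0.370169  f(a)=+5.828e-10  f'(a)=-3.428e-02  a ← 35.949749 − (+5.828e-10/-3.428e-02) = 35.949749
iter 4: u=0.370169  f(a)=+0.000e+00  f'(a)=-3.428e-02  a ← 35.949749 − (+0.000e+00/-3.428e-02) = 35.949749
converged: |Δa| < 1e-12 after 4 iterations
sag = a·(cosh(S/(2a)) − 1) = 35.949749·(cosh(0.370169) − 1) = 2.491269
T_max/T_min = cosh(S/(2a)) = 1.069299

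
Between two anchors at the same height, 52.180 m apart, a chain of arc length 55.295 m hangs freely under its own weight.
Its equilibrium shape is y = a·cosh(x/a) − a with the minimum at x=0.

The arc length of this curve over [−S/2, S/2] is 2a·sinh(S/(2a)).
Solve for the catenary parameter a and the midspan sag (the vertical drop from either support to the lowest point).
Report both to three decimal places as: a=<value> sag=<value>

seed: a₀ = √(S³/(24(L−S))) = √(52.180³/(24·3.115)) = 43.593473
iter 1: u=0.598484  f(a)=+5.627e-02  f'(a)=-1.481e-01  a ← 43.593473 − (+5.627e-02/-1.481e-01) = 43.973396
iter 2: u=0.593313  f(a)=+7.440e-04  f'(a)=-1.442e-01  a ← 43.973396 − (+7.440e-04/-1.442e-01) = 43.978556
iter 3: u=0.593244  f(a)=+1.340e-07  f'(a)=-1.442e-01  a ← 43.978556 − (+1.340e-07/-1.442e-01) = 43.978557
iter 4: u=0.593244  f(a)=+7.105e-15  f'(a)=-1.442e-01  a ← 43.978557 − (+7.105e-15/-1.442e-01) = 43.978557
converged: |Δa| < 1e-12 after 4 iterations
sag = a·(cosh(S/(2a)) − 1) = 43.978557·(cosh(0.593244) − 1) = 7.968510
T_max/T_min = cosh(S/(2a)) = 1.181191

a=43.979 sag=7.969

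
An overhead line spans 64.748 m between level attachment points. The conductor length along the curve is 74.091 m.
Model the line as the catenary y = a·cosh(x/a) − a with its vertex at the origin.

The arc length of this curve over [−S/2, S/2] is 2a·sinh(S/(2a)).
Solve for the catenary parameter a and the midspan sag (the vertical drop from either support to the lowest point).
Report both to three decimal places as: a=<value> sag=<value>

a=35.522 sag=15.802

seed: a₀ = √(S³/(24(L−S))) = √(64.748³/(24·9.343)) = 34.792909
iter 1: u=0.930477  f(a)=+4.129e-01  f'(a)=-5.850e-01  a ← 34.792909 − (+4.129e-01/-5.850e-01) = 35.498678
iter 2: u=0.911978  f(a)=+1.290e-02  f'(a)=-5.490e-01  a ← 35.498678 − (+1.290e-02/-5.490e-01) = 35.522172
iter 3: u=0.911374  f(a)=+1.349e-05  f'(a)=-5.478e-01  a ← 35.522172 − (+1.349e-05/-5.478e-01) = 35.522196
iter 4: u=0.911374  f(a)=+1.478e-11  f'(a)=-5.478e-01  a ← 35.522196 − (+1.478e-11/-5.478e-01) = 35.522196
converged: |Δa| < 1e-12 after 4 iterations
sag = a·(cosh(S/(2a)) − 1) = 35.522196·(cosh(0.911374) − 1) = 15.802218
T_max/T_min = cosh(S/(2a)) = 1.444855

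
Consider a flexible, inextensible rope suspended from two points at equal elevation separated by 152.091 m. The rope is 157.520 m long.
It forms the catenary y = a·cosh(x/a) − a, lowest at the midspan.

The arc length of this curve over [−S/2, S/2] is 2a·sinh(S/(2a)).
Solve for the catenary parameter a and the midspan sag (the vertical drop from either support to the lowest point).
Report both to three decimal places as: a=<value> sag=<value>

a=165.192 sag=17.815

seed: a₀ = √(S³/(24(L−S))) = √(152.091³/(24·5.429)) = 164.319737
iter 1: u=0.462790  f(a)=+5.843e-02  f'(a)=-6.750e-02  a ← 164.319737 − (+5.843e-02/-6.750e-02) = 165.185382
iter 2: u=0.460365  f(a)=+4.650e-04  f'(a)=-6.643e-02  a ← 165.185382 − (+4.650e-04/-6.643e-02) = 165.192381
iter 3: u=0.460345  f(a)=+2.997e-08  f'(a)=-6.643e-02  a ← 165.192381 − (+2.997e-08/-6.643e-02) = 165.192382
iter 4: u=0.460345  f(a)=-2.842e-14  f'(a)=-6.643e-02  a ← 165.192382 − (-2.842e-14/-6.643e-02) = 165.192382
converged: |Δa| < 1e-12 after 4 iterations
sag = a·(cosh(S/(2a)) − 1) = 165.192382·(cosh(0.460345) − 1) = 17.814887
T_max/T_min = cosh(S/(2a)) = 1.107843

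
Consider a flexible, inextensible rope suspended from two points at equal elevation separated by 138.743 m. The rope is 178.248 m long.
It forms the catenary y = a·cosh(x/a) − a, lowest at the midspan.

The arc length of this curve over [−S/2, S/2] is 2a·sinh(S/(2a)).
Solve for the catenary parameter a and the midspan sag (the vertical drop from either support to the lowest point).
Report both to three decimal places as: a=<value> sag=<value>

seed: a₀ = √(S³/(24(L−S))) = √(138.743³/(24·39.505)) = 53.074385
iter 1: u=1.307062  f(a)=+3.515e+00  f'(a)=-1.759e+00  a ← 53.074385 − (+3.515e+00/-1.759e+00) = 55.072732
iter 2: u=1.259634  f(a)=+2.083e-01  f'(a)=-1.556e+00  a ← 55.072732 − (+2.083e-01/-1.556e+00) = 55.206572
iter 3: u=1.256580  f(a)=+8.331e-04  f'(a)=-1.544e+00  a ← 55.206572 − (+8.331e-04/-1.544e+00) = 55.207112
iter 4: u=1.256568  f(a)=+1.345e-08  f'(a)=-1.544e+00  a ← 55.207112 − (+1.345e-08/-1.544e+00) = 55.207112
iter 5: u=1.256568  f(a)=+0.000e+00  f'(a)=-1.544e+00  a ← 55.207112 − (+0.000e+00/-1.544e+00) = 55.207112
converged: |Δa| < 1e-12 after 5 iterations
sag = a·(cosh(S/(2a)) − 1) = 55.207112·(cosh(1.256568) − 1) = 49.630441
T_max/T_min = cosh(S/(2a)) = 1.898986

a=55.207 sag=49.630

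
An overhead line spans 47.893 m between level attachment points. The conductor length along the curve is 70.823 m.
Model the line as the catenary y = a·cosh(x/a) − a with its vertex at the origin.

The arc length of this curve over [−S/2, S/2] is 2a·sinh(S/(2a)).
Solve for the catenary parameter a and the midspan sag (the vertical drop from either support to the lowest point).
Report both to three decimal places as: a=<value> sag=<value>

a=15.049 sag=23.428

seed: a₀ = √(S³/(24(L−S))) = √(47.893³/(24·22.930)) = 14.128642
iter 1: u=1.694890  f(a)=+3.528e+00  f'(a)=-4.279e+00  a ← 14.128642 − (+3.528e+00/-4.279e+00) = 14.953084
iter 2: u=1.601442  f(a)=+3.324e-01  f'(a)=-3.508e+00  a ← 14.953084 − (+3.324e-01/-3.508e+00) = 15.047840
iter 3: u=1.591358  f(a)=+3.628e-03  f'(a)=-3.432e+00  a ← 15.047840 − (+3.628e-03/-3.432e+00) = 15.048897
iter 4: u=1.591246  f(a)=+4.426e-07  f'(a)=-3.431e+00  a ← 15.048897 − (+4.426e-07/-3.431e+00) = 15.048897
iter 5: u=1.591246  f(a)=+0.000e+00  f'(a)=-3.431e+00  a ← 15.048897 − (+0.000e+00/-3.431e+00) = 15.048897
converged: |Δa| < 1e-12 after 5 iterations
sag = a·(cosh(S/(2a)) − 1) = 15.048897·(cosh(1.591246) − 1) = 23.427637
T_max/T_min = cosh(S/(2a)) = 2.556768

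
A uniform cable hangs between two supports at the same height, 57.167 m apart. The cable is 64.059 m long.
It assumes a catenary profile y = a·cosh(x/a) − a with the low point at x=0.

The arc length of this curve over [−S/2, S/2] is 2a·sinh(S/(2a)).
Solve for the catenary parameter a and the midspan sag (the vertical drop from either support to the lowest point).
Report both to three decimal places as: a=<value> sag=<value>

seed: a₀ = √(S³/(24(L−S))) = √(57.167³/(24·6.892)) = 33.607782
iter 1: u=0.850502  f(a)=+2.536e-01  f'(a)=-4.406e-01  a ← 33.607782 − (+2.536e-01/-4.406e-01) = 34.183386
iter 2: u=0.836181  f(a)=+6.662e-03  f'(a)=-4.177e-01  a ← 34.183386 − (+6.662e-03/-4.177e-01) = 34.199335
iter 3: u=0.835791  f(a)=+4.872e-06  f'(a)=-4.171e-01  a ← 34.199335 − (+4.872e-06/-4.171e-01) = 34.199347
iter 4: u=0.835791  f(a)=+2.629e-12  f'(a)=-4.171e-01  a ← 34.199347 − (+2.629e-12/-4.171e-01) = 34.199347
converged: |Δa| < 1e-12 after 4 iterations
sag = a·(cosh(S/(2a)) − 1) = 34.199347·(cosh(0.835791) − 1) = 12.656647
T_max/T_min = cosh(S/(2a)) = 1.370084

a=34.199 sag=12.657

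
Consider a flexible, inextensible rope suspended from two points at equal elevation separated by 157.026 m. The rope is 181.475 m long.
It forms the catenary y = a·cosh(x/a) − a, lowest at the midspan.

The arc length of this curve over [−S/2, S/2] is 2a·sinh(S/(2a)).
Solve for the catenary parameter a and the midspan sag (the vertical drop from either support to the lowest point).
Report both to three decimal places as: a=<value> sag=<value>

a=83.064 sag=39.952

seed: a₀ = √(S³/(24(L−S))) = √(157.026³/(24·24.449)) = 81.230884
iter 1: u=0.966541  f(a)=+1.168e+00  f'(a)=-6.601e-01  a ← 81.230884 − (+1.168e+00/-6.601e-01) = 82.999913
iter 2: u=0.945941  f(a)=+3.924e-02  f'(a)=-6.164e-01  a ← 82.999913 − (+3.924e-02/-6.164e-01) = 83.063565
iter 3: u=0.945216  f(a)=+4.771e-05  f'(a)=-6.149e-01  a ← 83.063565 − (+4.771e-05/-6.149e-01) = 83.063642
iter 4: u=0.945215  f(a)=+7.077e-11  f'(a)=-6.149e-01  a ← 83.063642 − (+7.077e-11/-6.149e-01) = 83.063642
iter 5: u=0.945215  f(a)=-2.842e-14  f'(a)=-6.149e-01  a ← 83.063642 − (-2.842e-14/-6.149e-01) = 83.063642
converged: |Δa| < 1e-12 after 5 iterations
sag = a·(cosh(S/(2a)) − 1) = 83.063642·(cosh(0.945215) − 1) = 39.952058
T_max/T_min = cosh(S/(2a)) = 1.480981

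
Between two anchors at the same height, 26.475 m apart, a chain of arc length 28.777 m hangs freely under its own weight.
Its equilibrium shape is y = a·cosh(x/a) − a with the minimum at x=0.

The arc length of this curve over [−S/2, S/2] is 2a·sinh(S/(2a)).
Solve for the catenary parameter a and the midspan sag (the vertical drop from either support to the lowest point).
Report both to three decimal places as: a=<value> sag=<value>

seed: a₀ = √(S³/(24(L−S))) = √(26.475³/(24·2.302)) = 18.327181
iter 1: u=0.722288  f(a)=+6.080e-02  f'(a)=-2.646e-01  a ← 18.327181 − (+6.080e-02/-2.646e-01) = 18.556989
iter 2: u=0.713343  f(a)=+1.162e-03  f'(a)=-2.545e-01  a ← 18.556989 − (+1.162e-03/-2.545e-01) = 18.561556
iter 3: u=0.713168  f(a)=+4.433e-07  f'(a)=-2.543e-01  a ← 18.561556 − (+4.433e-07/-2.543e-01) = 18.561558
iter 4: u=0.713167  f(a)=+6.395e-14  f'(a)=-2.543e-01  a ← 18.561558 − (+6.395e-14/-2.543e-01) = 18.561558
converged: |Δa| < 1e-12 after 4 iterations
sag = a·(cosh(S/(2a)) − 1) = 18.561558·(cosh(0.713167) − 1) = 4.923764
T_max/T_min = cosh(S/(2a)) = 1.265267

a=18.562 sag=4.924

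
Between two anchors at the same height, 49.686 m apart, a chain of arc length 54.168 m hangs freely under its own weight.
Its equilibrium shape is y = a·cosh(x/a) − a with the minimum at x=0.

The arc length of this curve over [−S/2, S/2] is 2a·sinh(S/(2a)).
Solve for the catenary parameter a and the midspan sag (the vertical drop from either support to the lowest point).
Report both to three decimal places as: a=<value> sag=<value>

seed: a₀ = √(S³/(24(L−S))) = √(49.686³/(24·4.482)) = 33.768324
iter 1: u=0.735689  f(a)=+1.229e-01  f'(a)=-2.801e-01  a ← 33.768324 − (+1.229e-01/-2.801e-01) = 34.206970
iter 2: u=0.726255  f(a)=+2.435e-03  f'(a)=-2.691e-01  a ← 34.206970 − (+2.435e-03/-2.691e-01) = 34.216019
iter 3: u=0.726063  f(a)=+9.993e-07  f'(a)=-2.689e-01  a ← 34.216019 − (+9.993e-07/-2.689e-01) = 34.216023
iter 4: u=0.726063  f(a)=+1.634e-13  f'(a)=-2.689e-01  a ← 34.216023 − (+1.634e-13/-2.689e-01) = 34.216023
converged: |Δa| < 1e-12 after 4 iterations
sag = a·(cosh(S/(2a)) − 1) = 34.216023·(cosh(0.726063) − 1) = 9.422026
T_max/T_min = cosh(S/(2a)) = 1.275369

a=34.216 sag=9.422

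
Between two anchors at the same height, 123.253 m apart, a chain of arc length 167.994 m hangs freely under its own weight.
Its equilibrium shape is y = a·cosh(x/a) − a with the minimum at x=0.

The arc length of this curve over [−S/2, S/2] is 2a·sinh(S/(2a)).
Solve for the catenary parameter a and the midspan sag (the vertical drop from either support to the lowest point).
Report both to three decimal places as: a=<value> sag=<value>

a=43.865 sag=50.896

seed: a₀ = √(S³/(24(L−S))) = √(123.253³/(24·44.741)) = 41.757817
iter 1: u=1.475808  f(a)=+5.133e+00  f'(a)=-2.647e+00  a ← 41.757817 − (+5.133e+00/-2.647e+00) = 43.696610
iter 2: u=1.410327  f(a)=+3.791e-01  f'(a)=-2.270e+00  a ← 43.696610 − (+3.791e-01/-2.270e+00) = 43.863659
iter 3: u=1.404956  f(a)=+2.433e-03  f'(a)=-2.240e+00  a ← 43.863659 − (+2.433e-03/-2.240e+00) = 43.864745
iter 4: u=1.404921  f(a)=+1.016e-07  f'(a)=-2.240e+00  a ← 43.864745 − (+1.016e-07/-2.240e+00) = 43.864745
iter 5: u=1.404921  f(a)=+0.000e+00  f'(a)=-2.240e+00  a ← 43.864745 − (+0.000e+00/-2.240e+00) = 43.864745
converged: |Δa| < 1e-12 after 5 iterations
sag = a·(cosh(S/(2a)) − 1) = 43.864745·(cosh(1.404921) − 1) = 50.896069
T_max/T_min = cosh(S/(2a)) = 2.160296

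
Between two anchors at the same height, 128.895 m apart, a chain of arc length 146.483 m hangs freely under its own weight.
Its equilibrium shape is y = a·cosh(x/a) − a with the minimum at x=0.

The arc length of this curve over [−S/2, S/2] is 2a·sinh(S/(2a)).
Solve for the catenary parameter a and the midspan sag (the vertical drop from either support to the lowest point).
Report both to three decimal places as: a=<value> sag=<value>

a=72.640 sag=30.515

seed: a₀ = √(S³/(24(L−S))) = √(128.895³/(24·17.588)) = 71.226279
iter 1: u=0.904828  f(a)=+7.342e-01  f'(a)=-5.355e-01  a ← 71.226279 − (+7.342e-01/-5.355e-01) = 72.597291
iter 2: u=0.887740  f(a)=+2.173e-02  f'(a)=-5.042e-01  a ← 72.597291 − (+2.173e-02/-5.042e-01) = 72.640395
iter 3: u=0.887213  f(a)=+2.033e-05  f'(a)=-5.033e-01  a ← 72.640395 − (+2.033e-05/-5.033e-01) = 72.640436
iter 4: u=0.887212  f(a)=+1.785e-11  f'(a)=-5.033e-01  a ← 72.640436 − (+1.785e-11/-5.033e-01) = 72.640436
converged: |Δa| < 1e-12 after 4 iterations
sag = a·(cosh(S/(2a)) − 1) = 72.640436·(cosh(0.887212) − 1) = 30.514546
T_max/T_min = cosh(S/(2a)) = 1.420077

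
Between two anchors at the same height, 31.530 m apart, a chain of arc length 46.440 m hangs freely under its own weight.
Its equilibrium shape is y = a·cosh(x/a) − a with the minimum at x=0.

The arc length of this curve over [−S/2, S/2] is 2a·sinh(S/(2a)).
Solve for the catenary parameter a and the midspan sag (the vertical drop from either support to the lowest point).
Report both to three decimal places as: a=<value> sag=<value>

a=9.962 sag=15.305

seed: a₀ = √(S³/(24(L−S))) = √(31.530³/(24·14.910)) = 9.359260
iter 1: u=1.684428  f(a)=+2.264e+00  f'(a)=-4.187e+00  a ← 9.359260 − (+2.264e+00/-4.187e+00) = 9.899987
iter 2: u=1.592426  f(a)=+2.110e-01  f'(a)=-3.440e+00  a ← 9.899987 − (+2.110e-01/-3.440e+00) = 9.961337
iter 3: u=1.582619  f(a)=+2.250e-03  f'(a)=-3.367e+00  a ← 9.961337 − (+2.250e-03/-3.367e+00) = 9.962005
iter 4: u=1.582513  f(a)=+2.617e-07  f'(a)=-3.366e+00  a ← 9.962005 − (+2.617e-07/-3.366e+00) = 9.962005
iter 5: u=1.582513  f(a)=+7.105e-15  f'(a)=-3.366e+00  a ← 9.962005 − (+7.105e-15/-3.366e+00) = 9.962005
converged: |Δa| < 1e-12 after 5 iterations
sag = a·(cosh(S/(2a)) − 1) = 9.962005·(cosh(1.582513) − 1) = 15.304770
T_max/T_min = cosh(S/(2a)) = 2.536314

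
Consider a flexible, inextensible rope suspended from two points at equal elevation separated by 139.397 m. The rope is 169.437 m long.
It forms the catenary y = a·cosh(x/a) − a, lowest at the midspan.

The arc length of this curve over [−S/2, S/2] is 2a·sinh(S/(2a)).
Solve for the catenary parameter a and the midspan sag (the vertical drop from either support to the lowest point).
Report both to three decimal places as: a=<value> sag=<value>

seed: a₀ = √(S³/(24(L−S))) = √(139.397³/(24·30.040)) = 61.294930
iter 1: u=1.137101  f(a)=+2.003e+00  f'(a)=-1.113e+00  a ← 61.294930 − (+2.003e+00/-1.113e+00) = 63.094677
iter 2: u=1.104665  f(a)=+9.160e-02  f'(a)=-1.013e+00  a ← 63.094677 − (+9.160e-02/-1.013e+00) = 63.185085
iter 3: u=1.103085  f(a)=+2.119e-04  f'(a)=-1.009e+00  a ← 63.185085 − (+2.119e-04/-1.009e+00) = 63.185295
iter 4: u=1.103081  f(a)=+1.140e-09  f'(a)=-1.009e+00  a ← 63.185295 − (+1.140e-09/-1.009e+00) = 63.185295
iter 5: u=1.103081  f(a)=+2.842e-14  f'(a)=-1.009e+00  a ← 63.185295 − (+2.842e-14/-1.009e+00) = 63.185295
converged: |Δa| < 1e-12 after 5 iterations
sag = a·(cosh(S/(2a)) − 1) = 63.185295·(cosh(1.103081) − 1) = 42.501060
T_max/T_min = cosh(S/(2a)) = 1.672642

a=63.185 sag=42.501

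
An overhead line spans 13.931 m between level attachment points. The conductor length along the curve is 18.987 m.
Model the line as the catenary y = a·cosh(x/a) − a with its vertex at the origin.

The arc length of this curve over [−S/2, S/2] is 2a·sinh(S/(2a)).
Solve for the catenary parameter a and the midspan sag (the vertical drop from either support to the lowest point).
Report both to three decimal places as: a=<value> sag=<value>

a=4.958 sag=5.752

seed: a₀ = √(S³/(24(L−S))) = √(13.931³/(24·5.056)) = 4.720242
iter 1: u=1.475666  f(a)=+5.799e-01  f'(a)=-2.647e+00  a ← 4.720242 − (+5.799e-01/-2.647e+00) = 4.939365
iter 2: u=1.410202  f(a)=+4.283e-02  f'(a)=-2.269e+00  a ← 4.939365 − (+4.283e-02/-2.269e+00) = 4.958241
iter 3: u=1.404833  f(a)=+2.747e-04  f'(a)=-2.240e+00  a ← 4.958241 − (+2.747e-04/-2.240e+00) = 4.958364
iter 4: u=1.404798  f(a)=+1.147e-08  f'(a)=-2.240e+00  a ← 4.958364 − (+1.147e-08/-2.240e+00) = 4.958364
iter 5: u=1.404798  f(a)=+0.000e+00  f'(a)=-2.240e+00  a ← 4.958364 − (+0.000e+00/-2.240e+00) = 4.958364
converged: |Δa| < 1e-12 after 5 iterations
sag = a·(cosh(S/(2a)) − 1) = 4.958364·(cosh(1.404798) − 1) = 5.752001
T_max/T_min = cosh(S/(2a)) = 2.160060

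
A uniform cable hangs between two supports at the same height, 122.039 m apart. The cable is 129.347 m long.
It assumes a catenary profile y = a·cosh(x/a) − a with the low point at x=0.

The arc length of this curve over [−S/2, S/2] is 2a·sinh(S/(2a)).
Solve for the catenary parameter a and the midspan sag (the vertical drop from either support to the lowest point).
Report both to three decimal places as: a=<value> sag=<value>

seed: a₀ = √(S³/(24(L−S))) = √(122.039³/(24·7.308)) = 101.798897
iter 1: u=0.599412  f(a)=+1.324e-01  f'(a)=-1.488e-01  a ← 101.798897 − (+1.324e-01/-1.488e-01) = 102.688768
iter 2: u=0.594218  f(a)=+1.756e-03  f'(a)=-1.449e-01  a ← 102.688768 − (+1.756e-03/-1.449e-01) = 102.700891
iter 3: u=0.594148  f(a)=+3.182e-07  f'(a)=-1.448e-01  a ← 102.700891 − (+3.182e-07/-1.448e-01) = 102.700893
iter 4: u=0.594148  f(a)=+5.684e-14  f'(a)=-1.448e-01  a ← 102.700893 − (+5.684e-14/-1.448e-01) = 102.700893
converged: |Δa| < 1e-12 after 4 iterations
sag = a·(cosh(S/(2a)) − 1) = 102.700893·(cosh(0.594148) − 1) = 18.666875
T_max/T_min = cosh(S/(2a)) = 1.181760

a=102.701 sag=18.667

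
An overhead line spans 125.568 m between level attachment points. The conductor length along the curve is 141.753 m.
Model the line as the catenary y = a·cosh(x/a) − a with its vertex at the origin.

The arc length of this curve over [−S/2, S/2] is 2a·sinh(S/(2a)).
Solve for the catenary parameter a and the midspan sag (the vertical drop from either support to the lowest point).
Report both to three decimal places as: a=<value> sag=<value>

a=72.734 sag=28.822

seed: a₀ = √(S³/(24(L−S))) = √(125.568³/(24·16.185)) = 71.393142
iter 1: u=0.879412  f(a)=+6.375e-01  f'(a)=-4.895e-01  a ← 71.393142 − (+6.375e-01/-4.895e-01) = 72.695608
iter 2: u=0.863656  f(a)=+1.786e-02  f'(a)=-4.624e-01  a ← 72.695608 − (+1.786e-02/-4.624e-01) = 72.734243
iter 3: u=0.863197  f(a)=+1.492e-05  f'(a)=-4.616e-01  a ← 72.734243 − (+1.492e-05/-4.616e-01) = 72.734275
iter 4: u=0.863197  f(a)=+1.040e-11  f'(a)=-4.616e-01  a ← 72.734275 − (+1.040e-11/-4.616e-01) = 72.734275
converged: |Δa| < 1e-12 after 4 iterations
sag = a·(cosh(S/(2a)) − 1) = 72.734275·(cosh(0.863197) − 1) = 28.822374
T_max/T_min = cosh(S/(2a)) = 1.396269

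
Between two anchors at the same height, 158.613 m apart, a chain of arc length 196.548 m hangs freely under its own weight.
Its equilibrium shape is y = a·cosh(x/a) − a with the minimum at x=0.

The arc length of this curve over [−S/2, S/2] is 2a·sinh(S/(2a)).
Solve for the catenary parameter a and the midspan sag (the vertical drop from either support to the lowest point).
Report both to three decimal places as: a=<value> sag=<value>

seed: a₀ = √(S³/(24(L−S))) = √(158.613³/(24·37.935)) = 66.203737
iter 1: u=1.197916  f(a)=+2.817e+00  f'(a)=-1.319e+00  a ← 66.203737 − (+2.817e+00/-1.319e+00) = 68.339042
iter 2: u=1.160486  f(a)=+1.420e-01  f'(a)=-1.189e+00  a ← 68.339042 − (+1.420e-01/-1.189e+00) = 68.458469
iter 3: u=1.158461  f(a)=+4.034e-04  f'(a)=-1.182e+00  a ← 68.458469 − (+4.034e-04/-1.182e+00) = 68.458810
iter 4: u=1.158456  f(a)=+3.276e-09  f'(a)=-1.182e+00  a ← 68.458810 − (+3.276e-09/-1.182e+00) = 68.458810
iter 5: u=1.158456  f(a)=+2.842e-14  f'(a)=-1.182e+00  a ← 68.458810 − (+2.842e-14/-1.182e+00) = 68.458810
converged: |Δa| < 1e-12 after 5 iterations
sag = a·(cosh(S/(2a)) − 1) = 68.458810·(cosh(1.158456) − 1) = 51.309248
T_max/T_min = cosh(S/(2a)) = 1.749491

a=68.459 sag=51.309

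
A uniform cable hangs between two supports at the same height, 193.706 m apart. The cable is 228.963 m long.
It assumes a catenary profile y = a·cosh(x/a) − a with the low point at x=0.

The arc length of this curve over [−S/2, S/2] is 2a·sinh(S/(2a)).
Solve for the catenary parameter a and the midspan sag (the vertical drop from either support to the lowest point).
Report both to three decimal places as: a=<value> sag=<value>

a=95.111 sag=53.725

seed: a₀ = √(S³/(24(L−S))) = √(193.706³/(24·35.257)) = 92.680061
iter 1: u=1.045025  f(a)=+1.976e+00  f'(a)=-8.472e-01  a ← 92.680061 − (+1.976e+00/-8.472e-01) = 95.012365
iter 2: u=1.019373  f(a)=+7.705e-02  f'(a)=-7.823e-01  a ← 95.012365 − (+7.705e-02/-7.823e-01) = 95.110851
iter 3: u=1.018317  f(a)=+1.277e-04  f'(a)=-7.797e-01  a ← 95.110851 − (+1.277e-04/-7.797e-01) = 95.111015
iter 4: u=1.018315  f(a)=+3.517e-10  f'(a)=-7.797e-01  a ← 95.111015 − (+3.517e-10/-7.797e-01) = 95.111015
iter 5: u=1.018315  f(a)=+2.842e-14  f'(a)=-7.797e-01  a ← 95.111015 − (+2.842e-14/-7.797e-01) = 95.111015
converged: |Δa| < 1e-12 after 5 iterations
sag = a·(cosh(S/(2a)) − 1) = 95.111015·(cosh(1.018315) − 1) = 53.724865
T_max/T_min = cosh(S/(2a)) = 1.564865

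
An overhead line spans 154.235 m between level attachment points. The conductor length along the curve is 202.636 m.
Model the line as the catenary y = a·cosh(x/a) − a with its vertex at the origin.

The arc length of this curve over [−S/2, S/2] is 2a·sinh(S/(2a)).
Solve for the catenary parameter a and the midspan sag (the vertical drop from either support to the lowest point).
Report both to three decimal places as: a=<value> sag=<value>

a=58.675 sag=58.406

seed: a₀ = √(S³/(24(L−S))) = √(154.235³/(24·48.401)) = 56.200686
iter 1: u=1.372181  f(a)=+4.766e+00  f'(a)=-2.069e+00  a ← 56.200686 − (+4.766e+00/-2.069e+00) = 58.504024
iter 2: u=1.318157  f(a)=+3.087e-01  f'(a)=-1.809e+00  a ← 58.504024 − (+3.087e-01/-1.809e+00) = 58.674642
iter 3: u=1.314324  f(a)=+1.493e-03  f'(a)=-1.792e+00  a ← 58.674642 − (+1.493e-03/-1.792e+00) = 58.675476
iter 4: u=1.314305  f(a)=+3.530e-08  f'(a)=-1.792e+00  a ← 58.675476 − (+3.530e-08/-1.792e+00) = 58.675476
iter 5: u=1.314305  f(a)=+5.684e-14  f'(a)=-1.792e+00  a ← 58.675476 − (+5.684e-14/-1.792e+00) = 58.675476
converged: |Δa| < 1e-12 after 5 iterations
sag = a·(cosh(S/(2a)) − 1) = 58.675476·(cosh(1.314305) − 1) = 58.406327
T_max/T_min = cosh(S/(2a)) = 1.995413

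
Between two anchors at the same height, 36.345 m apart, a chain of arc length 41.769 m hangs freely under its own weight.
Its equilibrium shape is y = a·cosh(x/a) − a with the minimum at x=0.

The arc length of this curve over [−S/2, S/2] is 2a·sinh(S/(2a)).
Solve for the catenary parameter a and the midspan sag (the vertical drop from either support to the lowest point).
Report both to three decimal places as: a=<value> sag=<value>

a=19.620 sag=9.035

seed: a₀ = √(S³/(24(L−S))) = √(36.345³/(24·5.424)) = 19.204436
iter 1: u=0.946266  f(a)=+2.481e-01  f'(a)=-6.171e-01  a ← 19.204436 − (+2.481e-01/-6.171e-01) = 19.606449
iter 2: u=0.926863  f(a)=+8.004e-03  f'(a)=-5.779e-01  a ← 19.606449 − (+8.004e-03/-5.779e-01) = 19.620300
iter 3: u=0.926209  f(a)=+8.947e-06  f'(a)=-5.766e-01  a ← 19.620300 − (+8.947e-06/-5.766e-01) = 19.620315
iter 4: u=0.926208  f(a)=+1.121e-11  f'(a)=-5.766e-01  a ← 19.620315 − (+1.121e-11/-5.766e-01) = 19.620315
converged: |Δa| < 1e-12 after 4 iterations
sag = a·(cosh(S/(2a)) − 1) = 19.620315·(cosh(0.926208) − 1) = 9.034861
T_max/T_min = cosh(S/(2a)) = 1.460485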